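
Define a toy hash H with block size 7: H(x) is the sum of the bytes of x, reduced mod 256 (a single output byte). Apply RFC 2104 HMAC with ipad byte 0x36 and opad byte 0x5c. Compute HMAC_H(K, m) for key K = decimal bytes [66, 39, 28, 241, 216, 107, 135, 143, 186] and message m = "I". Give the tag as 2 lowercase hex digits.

Key decimal bytes [66, 39, 28, 241, 216, 107, 135, 143, 186] = 42 27 1c f1 d8 6b 87 8f ba is 9 bytes > B = 7, so hash it first: H(key) = 89, then zero-pad to 7 bytes: K' = 89 00 00 00 00 00 00.
K' ⊕ ipad = bf 36 36 36 36 36 36.  K' ⊕ opad = d5 5c 5c 5c 5c 5c 5c.
Inner input = (K'⊕ipad) ∥ m = bf 36 36 36 36 36 36 ∥ 49.
Inner hash: sum = 191+54+54+54+54+54+54+73 = 588; mod 256 = 76 → 4c.
Outer input = (K'⊕opad) ∥ inner = d5 5c 5c 5c 5c 5c 5c ∥ 4c.
Outer hash (tag): sum = 213+92+92+92+92+92+92+76 = 841; mod 256 = 73 → 49.

49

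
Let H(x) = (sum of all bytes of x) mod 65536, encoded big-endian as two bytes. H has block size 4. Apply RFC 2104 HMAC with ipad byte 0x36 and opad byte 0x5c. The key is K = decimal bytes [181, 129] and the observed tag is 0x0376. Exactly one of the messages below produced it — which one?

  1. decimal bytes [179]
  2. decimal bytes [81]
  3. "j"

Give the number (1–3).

Key decimal bytes [181, 129] = b5 81 is 2 bytes ≤ B = 4; zero-pad to 4 bytes: K' = b5 81 00 00.
K' ⊕ ipad = 83 b7 36 36; K' ⊕ opad = e9 dd 5c 5c.
m1: inner = H(83 b7 36 36 b3) = 02 59; tag = H(e9 dd 5c 5c 02 59) = 02d9
m2: inner = H(83 b7 36 36 51) = 01 f7; tag = H(e9 dd 5c 5c 01 f7) = 0376 ← matches
m3: inner = H(83 b7 36 36 6a) = 02 10; tag = H(e9 dd 5c 5c 02 10) = 0290

2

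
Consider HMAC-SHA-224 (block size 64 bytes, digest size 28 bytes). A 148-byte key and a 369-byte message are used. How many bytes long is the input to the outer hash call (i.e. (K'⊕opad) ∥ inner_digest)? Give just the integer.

Key is 148 > 64 bytes, so it is hashed to 28 bytes then zero-padded to 64: |K'| = 64.
Outer input = (K'⊕opad) ∥ H(inner) → 64 + 28 = 92 bytes.

92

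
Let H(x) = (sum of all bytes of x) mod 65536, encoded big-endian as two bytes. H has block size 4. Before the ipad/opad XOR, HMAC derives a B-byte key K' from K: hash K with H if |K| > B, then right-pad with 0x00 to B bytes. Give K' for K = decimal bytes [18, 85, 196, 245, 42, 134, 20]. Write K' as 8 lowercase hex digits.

|K| = 7 > B = 4, so first hash the key.
H(K): sum = 18+85+196+245+42+134+20 = 740 → 02 e4.
Zero-pad H(K) = 02 e4 to 4 bytes: K' = 02 e4 00 00.

02e40000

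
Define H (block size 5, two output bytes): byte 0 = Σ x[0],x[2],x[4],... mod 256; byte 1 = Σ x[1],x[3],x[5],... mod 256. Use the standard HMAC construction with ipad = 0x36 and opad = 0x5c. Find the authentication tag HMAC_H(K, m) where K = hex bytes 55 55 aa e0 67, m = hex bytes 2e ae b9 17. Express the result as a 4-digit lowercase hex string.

Key hex bytes 55 55 aa e0 67 is exactly B = 5 bytes: K' = 55 55 aa e0 67.
K' ⊕ ipad = 63 63 9c d6 51.  K' ⊕ opad = 09 09 f6 bc 3b.
Inner input = (K'⊕ipad) ∥ m = 63 63 9c d6 51 ∥ 2e ae b9 17.
Inner hash: even-index sum = 533 mod 256 = 21; odd-index sum = 544 mod 256 = 32 → 15 20.
Outer input = (K'⊕opad) ∥ inner = 09 09 f6 bc 3b ∥ 15 20.
Outer hash (tag): even-index sum = 346 mod 256 = 90; odd-index sum = 218 mod 256 = 218 → 5a da.

5ada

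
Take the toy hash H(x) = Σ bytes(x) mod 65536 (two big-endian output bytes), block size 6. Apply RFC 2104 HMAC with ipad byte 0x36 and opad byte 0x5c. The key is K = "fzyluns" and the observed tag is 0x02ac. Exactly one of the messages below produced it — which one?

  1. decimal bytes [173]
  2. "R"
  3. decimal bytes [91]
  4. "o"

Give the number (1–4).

Key "fzyluns" = 66 7a 79 6c 75 6e 73 is 7 bytes > B = 6, so hash it first: H(key) = 03 1b, then zero-pad to 6 bytes: K' = 03 1b 00 00 00 00.
K' ⊕ ipad = 35 2d 36 36 36 36; K' ⊕ opad = 5f 47 5c 5c 5c 5c.
m1: inner = H(35 2d 36 36 36 36 ad) = 01 e7; tag = H(5f 47 5c 5c 5c 5c 01 e7) = 02fe
m2: inner = H(35 2d 36 36 36 36 52) = 01 8c; tag = H(5f 47 5c 5c 5c 5c 01 8c) = 02a3
m3: inner = H(35 2d 36 36 36 36 5b) = 01 95; tag = H(5f 47 5c 5c 5c 5c 01 95) = 02ac ← matches
m4: inner = H(35 2d 36 36 36 36 6f) = 01 a9; tag = H(5f 47 5c 5c 5c 5c 01 a9) = 02c0

3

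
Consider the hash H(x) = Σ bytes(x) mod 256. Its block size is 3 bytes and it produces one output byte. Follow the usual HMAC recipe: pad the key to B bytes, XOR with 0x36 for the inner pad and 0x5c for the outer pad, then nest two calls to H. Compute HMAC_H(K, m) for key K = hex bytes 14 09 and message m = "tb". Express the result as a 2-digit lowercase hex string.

66

Key hex bytes 14 09 is 2 bytes ≤ B = 3; zero-pad to 3 bytes: K' = 14 09 00.
K' ⊕ ipad = 22 3f 36.  K' ⊕ opad = 48 55 5c.
Inner input = (K'⊕ipad) ∥ m = 22 3f 36 ∥ 74 62.
Inner hash: sum = 34+63+54+116+98 = 365; mod 256 = 109 → 6d.
Outer input = (K'⊕opad) ∥ inner = 48 55 5c ∥ 6d.
Outer hash (tag): sum = 72+85+92+109 = 358; mod 256 = 102 → 66.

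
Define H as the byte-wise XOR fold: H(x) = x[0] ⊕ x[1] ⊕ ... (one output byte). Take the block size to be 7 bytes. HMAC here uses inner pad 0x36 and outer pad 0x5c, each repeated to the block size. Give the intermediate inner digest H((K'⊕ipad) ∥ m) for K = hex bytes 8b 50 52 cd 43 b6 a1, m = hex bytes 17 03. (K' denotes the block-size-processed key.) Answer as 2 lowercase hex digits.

32

Key hex bytes 8b 50 52 cd 43 b6 a1 is exactly B = 7 bytes: K' = 8b 50 52 cd 43 b6 a1.
K' ⊕ ipad = bd 66 64 fb 75 80 97.
Inner input = bd 66 64 fb 75 80 97 ∥ 17 03.
Inner hash: XOR bd⊕66⊕64⊕fb⊕75⊕80⊕97⊕17⊕03 = 32.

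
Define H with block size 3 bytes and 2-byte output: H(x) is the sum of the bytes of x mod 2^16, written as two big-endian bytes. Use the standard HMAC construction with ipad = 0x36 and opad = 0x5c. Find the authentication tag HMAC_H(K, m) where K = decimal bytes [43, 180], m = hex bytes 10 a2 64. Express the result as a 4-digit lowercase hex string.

02a7

Key decimal bytes [43, 180] = 2b b4 is 2 bytes ≤ B = 3; zero-pad to 3 bytes: K' = 2b b4 00.
K' ⊕ ipad = 1d 82 36.  K' ⊕ opad = 77 e8 5c.
Inner input = (K'⊕ipad) ∥ m = 1d 82 36 ∥ 10 a2 64.
Inner hash: sum = 29+130+54+16+162+100 = 491 → 01 eb.
Outer input = (K'⊕opad) ∥ inner = 77 e8 5c ∥ 01 eb.
Outer hash (tag): sum = 119+232+92+1+235 = 679 → 02 a7.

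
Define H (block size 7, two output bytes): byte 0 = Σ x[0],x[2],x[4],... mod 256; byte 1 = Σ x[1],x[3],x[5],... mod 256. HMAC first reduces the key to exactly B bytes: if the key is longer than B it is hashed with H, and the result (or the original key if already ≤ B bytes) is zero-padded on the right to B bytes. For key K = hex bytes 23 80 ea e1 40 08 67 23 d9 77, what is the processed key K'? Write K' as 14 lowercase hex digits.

8d030000000000

|K| = 10 > B = 7, so first hash the key.
H(K): even-index sum = 653 mod 256 = 141; odd-index sum = 515 mod 256 = 3 → 8d 03.
Zero-pad H(K) = 8d 03 to 7 bytes: K' = 8d 03 00 00 00 00 00.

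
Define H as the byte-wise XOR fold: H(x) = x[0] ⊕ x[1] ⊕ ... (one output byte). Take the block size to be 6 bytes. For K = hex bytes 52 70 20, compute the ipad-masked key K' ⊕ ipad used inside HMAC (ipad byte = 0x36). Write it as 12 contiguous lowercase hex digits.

Key hex bytes 52 70 20 is 3 bytes ≤ B = 6; zero-pad to 6 bytes: K' = 52 70 20 00 00 00.
XOR each byte with 0x36: 52⊕36=64, 70⊕36=46, 20⊕36=16, 00⊕36=36, 00⊕36=36, 00⊕36=36.

644616363636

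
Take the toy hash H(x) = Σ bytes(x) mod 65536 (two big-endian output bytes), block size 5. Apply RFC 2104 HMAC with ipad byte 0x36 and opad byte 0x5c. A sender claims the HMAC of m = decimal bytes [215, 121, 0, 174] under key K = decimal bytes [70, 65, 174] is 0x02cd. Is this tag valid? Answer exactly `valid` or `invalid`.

Key decimal bytes [70, 65, 174] = 46 41 ae is 3 bytes ≤ B = 5; zero-pad to 5 bytes: K' = 46 41 ae 00 00.
K' ⊕ ipad = 70 77 98 36 36; K' ⊕ opad = 1a 1d f2 5c 5c.
Inner hash: sum = 112+119+152+54+54+215+121+0+174 = 1001 → 03 e9.
Outer hash (recomputed tag): sum = 26+29+242+92+92+3+233 = 717 → 02 cd.
Recomputed tag = 02cd; claimed = 02cd → match.

valid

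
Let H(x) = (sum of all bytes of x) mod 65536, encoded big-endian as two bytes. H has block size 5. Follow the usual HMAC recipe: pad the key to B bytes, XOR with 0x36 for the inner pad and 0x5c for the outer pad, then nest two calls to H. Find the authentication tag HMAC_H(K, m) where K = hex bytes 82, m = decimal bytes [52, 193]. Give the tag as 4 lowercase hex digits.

Key hex bytes 82 is 1 byte ≤ B = 5; zero-pad to 5 bytes: K' = 82 00 00 00 00.
K' ⊕ ipad = b4 36 36 36 36.  K' ⊕ opad = de 5c 5c 5c 5c.
Inner input = (K'⊕ipad) ∥ m = b4 36 36 36 36 ∥ 34 c1.
Inner hash: sum = 180+54+54+54+54+52+193 = 641 → 02 81.
Outer input = (K'⊕opad) ∥ inner = de 5c 5c 5c 5c ∥ 02 81.
Outer hash (tag): sum = 222+92+92+92+92+2+129 = 721 → 02 d1.

02d1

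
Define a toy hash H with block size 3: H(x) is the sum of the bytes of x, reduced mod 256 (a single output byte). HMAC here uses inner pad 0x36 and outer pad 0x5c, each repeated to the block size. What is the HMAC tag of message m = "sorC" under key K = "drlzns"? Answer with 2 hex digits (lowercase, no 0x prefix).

27

Key "drlzns" = 64 72 6c 7a 6e 73 is 6 bytes > B = 3, so hash it first: H(key) = 9d, then zero-pad to 3 bytes: K' = 9d 00 00.
K' ⊕ ipad = ab 36 36.  K' ⊕ opad = c1 5c 5c.
Inner input = (K'⊕ipad) ∥ m = ab 36 36 ∥ 73 6f 72 43.
Inner hash: sum = 171+54+54+115+111+114+67 = 686; mod 256 = 174 → ae.
Outer input = (K'⊕opad) ∥ inner = c1 5c 5c ∥ ae.
Outer hash (tag): sum = 193+92+92+174 = 551; mod 256 = 39 → 27.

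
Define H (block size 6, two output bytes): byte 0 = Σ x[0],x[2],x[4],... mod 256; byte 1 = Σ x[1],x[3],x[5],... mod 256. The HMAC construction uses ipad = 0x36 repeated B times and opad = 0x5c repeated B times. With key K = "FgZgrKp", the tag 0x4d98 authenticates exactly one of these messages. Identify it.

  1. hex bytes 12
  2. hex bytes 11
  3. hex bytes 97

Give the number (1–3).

Key "FgZgrKp" = 46 67 5a 67 72 4b 70 is 7 bytes > B = 6, so hash it first: H(key) = 82 19, then zero-pad to 6 bytes: K' = 82 19 00 00 00 00.
K' ⊕ ipad = b4 2f 36 36 36 36; K' ⊕ opad = de 45 5c 5c 5c 5c.
m1: inner = H(b4 2f 36 36 36 36 12) = 32 9b; tag = H(de 45 5c 5c 5c 5c 32 9b) = c898
m2: inner = H(b4 2f 36 36 36 36 11) = 31 9b; tag = H(de 45 5c 5c 5c 5c 31 9b) = c798
m3: inner = H(b4 2f 36 36 36 36 97) = b7 9b; tag = H(de 45 5c 5c 5c 5c b7 9b) = 4d98 ← matches

3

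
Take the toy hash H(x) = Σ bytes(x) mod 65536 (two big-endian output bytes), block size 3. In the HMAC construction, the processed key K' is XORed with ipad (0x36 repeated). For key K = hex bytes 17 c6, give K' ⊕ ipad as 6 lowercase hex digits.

21f036

Key hex bytes 17 c6 is 2 bytes ≤ B = 3; zero-pad to 3 bytes: K' = 17 c6 00.
XOR each byte with 0x36: 17⊕36=21, c6⊕36=f0, 00⊕36=36.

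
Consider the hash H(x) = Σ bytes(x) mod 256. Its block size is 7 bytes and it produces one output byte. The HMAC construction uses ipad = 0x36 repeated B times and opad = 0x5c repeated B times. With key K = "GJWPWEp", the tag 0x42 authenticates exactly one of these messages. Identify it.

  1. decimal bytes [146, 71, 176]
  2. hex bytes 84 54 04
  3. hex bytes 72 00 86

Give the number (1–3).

Key "GJWPWEp" = 47 4a 57 50 57 45 70 is exactly B = 7 bytes: K' = 47 4a 57 50 57 45 70.
K' ⊕ ipad = 71 7c 61 66 61 73 46; K' ⊕ opad = 1b 16 0b 0c 0b 19 2c.
m1: inner = H(71 7c 61 66 61 73 46 92 47 b0) = 57; tag = H(1b 16 0b 0c 0b 19 2c 57) = ef
m2: inner = H(71 7c 61 66 61 73 46 84 54 04) = aa; tag = H(1b 16 0b 0c 0b 19 2c aa) = 42 ← matches
m3: inner = H(71 7c 61 66 61 73 46 72 00 86) = c6; tag = H(1b 16 0b 0c 0b 19 2c c6) = 5e

2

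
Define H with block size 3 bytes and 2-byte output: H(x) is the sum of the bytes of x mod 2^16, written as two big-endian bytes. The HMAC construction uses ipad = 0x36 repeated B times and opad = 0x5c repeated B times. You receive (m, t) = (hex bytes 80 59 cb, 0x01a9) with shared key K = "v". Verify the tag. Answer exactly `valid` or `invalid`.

invalid

Key "v" = 76 is 1 byte ≤ B = 3; zero-pad to 3 bytes: K' = 76 00 00.
K' ⊕ ipad = 40 36 36; K' ⊕ opad = 2a 5c 5c.
Inner hash: sum = 64+54+54+128+89+203 = 592 → 02 50.
Outer hash (recomputed tag): sum = 42+92+92+2+80 = 308 → 01 34.
Recomputed tag = 0134; claimed = 01a9 → mismatch.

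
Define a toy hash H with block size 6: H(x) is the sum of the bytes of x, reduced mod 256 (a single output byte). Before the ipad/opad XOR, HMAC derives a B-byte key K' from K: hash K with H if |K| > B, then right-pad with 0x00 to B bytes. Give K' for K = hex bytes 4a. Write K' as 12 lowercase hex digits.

4a0000000000

Key hex bytes 4a is 1 byte ≤ B = 6; zero-pad to 6 bytes: K' = 4a 00 00 00 00 00.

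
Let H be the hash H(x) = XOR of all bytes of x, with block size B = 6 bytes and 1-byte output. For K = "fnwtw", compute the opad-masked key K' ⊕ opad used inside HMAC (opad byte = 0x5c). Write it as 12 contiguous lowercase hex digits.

Key "fnwtw" = 66 6e 77 74 77 is 5 bytes ≤ B = 6; zero-pad to 6 bytes: K' = 66 6e 77 74 77 00.
XOR each byte with 0x5c: 66⊕5c=3a, 6e⊕5c=32, 77⊕5c=2b, 74⊕5c=28, 77⊕5c=2b, 00⊕5c=5c.

3a322b282b5c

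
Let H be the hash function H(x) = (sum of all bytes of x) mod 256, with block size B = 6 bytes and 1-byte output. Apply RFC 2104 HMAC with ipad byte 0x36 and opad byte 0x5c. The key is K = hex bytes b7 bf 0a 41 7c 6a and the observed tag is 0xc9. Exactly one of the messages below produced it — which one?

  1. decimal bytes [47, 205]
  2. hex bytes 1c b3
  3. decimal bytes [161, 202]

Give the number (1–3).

Key hex bytes b7 bf 0a 41 7c 6a is exactly B = 6 bytes: K' = b7 bf 0a 41 7c 6a.
K' ⊕ ipad = 81 89 3c 77 4a 5c; K' ⊕ opad = eb e3 56 1d 20 36.
m1: inner = H(81 89 3c 77 4a 5c 2f cd) = 5f; tag = H(eb e3 56 1d 20 36 5f) = f6
m2: inner = H(81 89 3c 77 4a 5c 1c b3) = 32; tag = H(eb e3 56 1d 20 36 32) = c9 ← matches
m3: inner = H(81 89 3c 77 4a 5c a1 ca) = ce; tag = H(eb e3 56 1d 20 36 ce) = 65

2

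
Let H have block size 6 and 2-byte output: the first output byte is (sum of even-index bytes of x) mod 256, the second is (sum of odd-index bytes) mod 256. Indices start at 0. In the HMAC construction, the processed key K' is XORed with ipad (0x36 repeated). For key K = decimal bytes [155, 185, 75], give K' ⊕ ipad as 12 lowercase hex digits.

Key decimal bytes [155, 185, 75] = 9b b9 4b is 3 bytes ≤ B = 6; zero-pad to 6 bytes: K' = 9b b9 4b 00 00 00.
XOR each byte with 0x36: 9b⊕36=ad, b9⊕36=8f, 4b⊕36=7d, 00⊕36=36, 00⊕36=36, 00⊕36=36.

ad8f7d363636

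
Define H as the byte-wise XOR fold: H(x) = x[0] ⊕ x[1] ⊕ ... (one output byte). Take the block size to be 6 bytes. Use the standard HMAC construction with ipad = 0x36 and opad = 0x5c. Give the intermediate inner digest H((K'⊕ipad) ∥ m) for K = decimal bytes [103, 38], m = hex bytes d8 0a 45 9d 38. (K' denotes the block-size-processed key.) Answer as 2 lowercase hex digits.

Key decimal bytes [103, 38] = 67 26 is 2 bytes ≤ B = 6; zero-pad to 6 bytes: K' = 67 26 00 00 00 00.
K' ⊕ ipad = 51 10 36 36 36 36.
Inner input = 51 10 36 36 36 36 ∥ d8 0a 45 9d 38.
Inner hash: XOR 51⊕10⊕36⊕36⊕36⊕36⊕d8⊕0a⊕45⊕9d⊕38 = 73.

73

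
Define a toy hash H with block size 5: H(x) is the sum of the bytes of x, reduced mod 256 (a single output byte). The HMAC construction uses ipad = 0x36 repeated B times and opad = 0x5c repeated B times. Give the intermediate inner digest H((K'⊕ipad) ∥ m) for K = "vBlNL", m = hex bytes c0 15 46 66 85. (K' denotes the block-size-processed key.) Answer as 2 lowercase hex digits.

Key "vBlNL" = 76 42 6c 4e 4c is exactly B = 5 bytes: K' = 76 42 6c 4e 4c.
K' ⊕ ipad = 40 74 5a 78 7a.
Inner input = 40 74 5a 78 7a ∥ c0 15 46 66 85.
Inner hash: sum = 64+116+90+120+122+192+21+70+102+133 = 1030; mod 256 = 6 → 06.

06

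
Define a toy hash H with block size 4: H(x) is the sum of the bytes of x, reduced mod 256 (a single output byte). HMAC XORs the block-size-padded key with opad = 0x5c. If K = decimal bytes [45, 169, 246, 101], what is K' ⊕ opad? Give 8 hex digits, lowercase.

71f5aa39

Key decimal bytes [45, 169, 246, 101] = 2d a9 f6 65 is exactly B = 4 bytes: K' = 2d a9 f6 65.
XOR each byte with 0x5c: 2d⊕5c=71, a9⊕5c=f5, f6⊕5c=aa, 65⊕5c=39.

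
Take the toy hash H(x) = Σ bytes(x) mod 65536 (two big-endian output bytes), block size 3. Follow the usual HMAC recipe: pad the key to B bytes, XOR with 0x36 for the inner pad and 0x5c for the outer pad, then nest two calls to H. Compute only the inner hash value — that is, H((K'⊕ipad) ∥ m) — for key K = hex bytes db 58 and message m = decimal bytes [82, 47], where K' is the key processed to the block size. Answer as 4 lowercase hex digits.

0212

Key hex bytes db 58 is 2 bytes ≤ B = 3; zero-pad to 3 bytes: K' = db 58 00.
K' ⊕ ipad = ed 6e 36.
Inner input = ed 6e 36 ∥ 52 2f.
Inner hash: sum = 237+110+54+82+47 = 530 → 02 12.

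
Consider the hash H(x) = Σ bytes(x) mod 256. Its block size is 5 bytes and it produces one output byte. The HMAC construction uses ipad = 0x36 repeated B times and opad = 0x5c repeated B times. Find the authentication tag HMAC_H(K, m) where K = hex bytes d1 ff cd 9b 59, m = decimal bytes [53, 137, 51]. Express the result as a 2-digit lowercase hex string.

Key hex bytes d1 ff cd 9b 59 is exactly B = 5 bytes: K' = d1 ff cd 9b 59.
K' ⊕ ipad = e7 c9 fb ad 6f.  K' ⊕ opad = 8d a3 91 c7 05.
Inner input = (K'⊕ipad) ∥ m = e7 c9 fb ad 6f ∥ 35 89 33.
Inner hash: sum = 231+201+251+173+111+53+137+51 = 1208; mod 256 = 184 → b8.
Outer input = (K'⊕opad) ∥ inner = 8d a3 91 c7 05 ∥ b8.
Outer hash (tag): sum = 141+163+145+199+5+184 = 837; mod 256 = 69 → 45.

45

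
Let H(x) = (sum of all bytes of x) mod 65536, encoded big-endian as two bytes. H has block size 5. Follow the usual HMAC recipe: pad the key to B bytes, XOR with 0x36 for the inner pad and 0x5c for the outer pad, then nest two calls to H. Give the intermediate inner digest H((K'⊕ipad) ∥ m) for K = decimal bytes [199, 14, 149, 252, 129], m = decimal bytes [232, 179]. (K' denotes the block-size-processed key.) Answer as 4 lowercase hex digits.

Key decimal bytes [199, 14, 149, 252, 129] = c7 0e 95 fc 81 is exactly B = 5 bytes: K' = c7 0e 95 fc 81.
K' ⊕ ipad = f1 38 a3 ca b7.
Inner input = f1 38 a3 ca b7 ∥ e8 b3.
Inner hash: sum = 241+56+163+202+183+232+179 = 1256 → 04 e8.

04e8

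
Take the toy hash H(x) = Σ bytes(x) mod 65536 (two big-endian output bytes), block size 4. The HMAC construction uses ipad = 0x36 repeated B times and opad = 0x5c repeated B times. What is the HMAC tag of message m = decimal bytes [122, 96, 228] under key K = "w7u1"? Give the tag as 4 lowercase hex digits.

0178

Key "w7u1" = 77 37 75 31 is exactly B = 4 bytes: K' = 77 37 75 31.
K' ⊕ ipad = 41 01 43 07.  K' ⊕ opad = 2b 6b 29 6d.
Inner input = (K'⊕ipad) ∥ m = 41 01 43 07 ∥ 7a 60 e4.
Inner hash: sum = 65+1+67+7+122+96+228 = 586 → 02 4a.
Outer input = (K'⊕opad) ∥ inner = 2b 6b 29 6d ∥ 02 4a.
Outer hash (tag): sum = 43+107+41+109+2+74 = 376 → 01 78.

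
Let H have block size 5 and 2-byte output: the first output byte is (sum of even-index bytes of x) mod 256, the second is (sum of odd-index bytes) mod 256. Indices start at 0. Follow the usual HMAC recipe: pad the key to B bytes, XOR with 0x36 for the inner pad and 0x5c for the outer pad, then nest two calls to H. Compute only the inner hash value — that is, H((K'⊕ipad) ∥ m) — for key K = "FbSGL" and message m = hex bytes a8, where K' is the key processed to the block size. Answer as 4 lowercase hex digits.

Key "FbSGL" = 46 62 53 47 4c is exactly B = 5 bytes: K' = 46 62 53 47 4c.
K' ⊕ ipad = 70 54 65 71 7a.
Inner input = 70 54 65 71 7a ∥ a8.
Inner hash: even-index sum = 335 mod 256 = 79; odd-index sum = 365 mod 256 = 109 → 4f 6d.

4f6d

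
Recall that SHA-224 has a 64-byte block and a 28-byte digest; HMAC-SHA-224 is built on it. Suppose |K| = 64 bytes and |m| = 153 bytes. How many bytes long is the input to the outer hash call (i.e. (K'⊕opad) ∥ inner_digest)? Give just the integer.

Key is 64 ≤ 64 bytes, zero-padded: |K'| = 64.
Outer input = (K'⊕opad) ∥ H(inner) → 64 + 28 = 92 bytes.

92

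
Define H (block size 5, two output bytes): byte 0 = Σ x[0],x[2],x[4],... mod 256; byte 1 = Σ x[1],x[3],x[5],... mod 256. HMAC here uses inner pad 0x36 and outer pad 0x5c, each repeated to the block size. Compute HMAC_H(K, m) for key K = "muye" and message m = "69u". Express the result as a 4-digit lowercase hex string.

Key "muye" = 6d 75 79 65 is 4 bytes ≤ B = 5; zero-pad to 5 bytes: K' = 6d 75 79 65 00.
K' ⊕ ipad = 5b 43 4f 53 36.  K' ⊕ opad = 31 29 25 39 5c.
Inner input = (K'⊕ipad) ∥ m = 5b 43 4f 53 36 ∥ 36 39 75.
Inner hash: even-index sum = 281 mod 256 = 25; odd-index sum = 321 mod 256 = 65 → 19 41.
Outer input = (K'⊕opad) ∥ inner = 31 29 25 39 5c ∥ 19 41.
Outer hash (tag): even-index sum = 243 mod 256 = 243; odd-index sum = 123 mod 256 = 123 → f3 7b.

f37b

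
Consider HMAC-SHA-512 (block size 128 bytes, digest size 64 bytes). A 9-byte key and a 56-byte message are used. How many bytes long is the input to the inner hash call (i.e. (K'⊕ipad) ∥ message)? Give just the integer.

Key is 9 ≤ 128 bytes, zero-padded: |K'| = 128.
Inner input = (K'⊕ipad) ∥ m → 128 + 56 = 184 bytes.

184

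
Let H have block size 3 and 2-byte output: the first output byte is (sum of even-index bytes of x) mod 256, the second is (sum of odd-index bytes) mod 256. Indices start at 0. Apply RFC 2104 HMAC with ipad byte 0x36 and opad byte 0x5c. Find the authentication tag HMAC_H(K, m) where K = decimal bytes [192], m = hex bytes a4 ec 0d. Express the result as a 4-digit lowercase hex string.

df74

Key decimal bytes [192] = c0 is 1 byte ≤ B = 3; zero-pad to 3 bytes: K' = c0 00 00.
K' ⊕ ipad = f6 36 36.  K' ⊕ opad = 9c 5c 5c.
Inner input = (K'⊕ipad) ∥ m = f6 36 36 ∥ a4 ec 0d.
Inner hash: even-index sum = 536 mod 256 = 24; odd-index sum = 231 mod 256 = 231 → 18 e7.
Outer input = (K'⊕opad) ∥ inner = 9c 5c 5c ∥ 18 e7.
Outer hash (tag): even-index sum = 479 mod 256 = 223; odd-index sum = 116 mod 256 = 116 → df 74.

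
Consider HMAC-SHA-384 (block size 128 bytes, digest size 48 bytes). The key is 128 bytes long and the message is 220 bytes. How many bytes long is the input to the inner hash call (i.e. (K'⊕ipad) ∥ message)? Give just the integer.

348

Key is 128 ≤ 128 bytes, zero-padded: |K'| = 128.
Inner input = (K'⊕ipad) ∥ m → 128 + 220 = 348 bytes.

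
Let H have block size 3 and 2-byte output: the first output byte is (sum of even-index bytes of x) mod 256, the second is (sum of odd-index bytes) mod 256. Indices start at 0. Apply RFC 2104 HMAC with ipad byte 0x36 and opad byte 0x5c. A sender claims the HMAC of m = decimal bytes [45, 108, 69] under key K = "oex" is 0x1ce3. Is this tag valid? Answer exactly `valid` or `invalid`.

Key "oex" = 6f 65 78 is exactly B = 3 bytes: K' = 6f 65 78.
K' ⊕ ipad = 59 53 4e; K' ⊕ opad = 33 39 24.
Inner hash: even-index sum = 275 mod 256 = 19; odd-index sum = 197 mod 256 = 197 → 13 c5.
Outer hash (recomputed tag): even-index sum = 284 mod 256 = 28; odd-index sum = 76 mod 256 = 76 → 1c 4c.
Recomputed tag = 1c4c; claimed = 1ce3 → mismatch.

invalid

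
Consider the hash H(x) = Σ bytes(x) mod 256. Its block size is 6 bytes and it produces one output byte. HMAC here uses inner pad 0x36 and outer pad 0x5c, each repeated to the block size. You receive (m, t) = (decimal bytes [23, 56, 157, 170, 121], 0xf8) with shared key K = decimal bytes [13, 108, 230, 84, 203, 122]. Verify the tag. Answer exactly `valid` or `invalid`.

Key decimal bytes [13, 108, 230, 84, 203, 122] = 0d 6c e6 54 cb 7a is exactly B = 6 bytes: K' = 0d 6c e6 54 cb 7a.
K' ⊕ ipad = 3b 5a d0 62 fd 4c; K' ⊕ opad = 51 30 ba 08 97 26.
Inner hash: sum = 59+90+208+98+253+76+23+56+157+170+121 = 1311; mod 256 = 31 → 1f.
Outer hash (recomputed tag): sum = 81+48+186+8+151+38+31 = 543; mod 256 = 31 → 1f.
Recomputed tag = 1f; claimed = f8 → mismatch.

invalid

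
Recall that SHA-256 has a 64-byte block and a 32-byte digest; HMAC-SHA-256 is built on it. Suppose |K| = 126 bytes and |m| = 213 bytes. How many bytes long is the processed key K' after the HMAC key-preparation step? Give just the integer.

64

Key is 126 > 64 bytes, so it is hashed to 32 bytes then zero-padded to 64: |K'| = 64.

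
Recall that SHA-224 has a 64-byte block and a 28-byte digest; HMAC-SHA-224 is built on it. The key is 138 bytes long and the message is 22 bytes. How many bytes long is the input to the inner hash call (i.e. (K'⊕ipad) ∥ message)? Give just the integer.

86

Key is 138 > 64 bytes, so it is hashed to 28 bytes then zero-padded to 64: |K'| = 64.
Inner input = (K'⊕ipad) ∥ m → 64 + 22 = 86 bytes.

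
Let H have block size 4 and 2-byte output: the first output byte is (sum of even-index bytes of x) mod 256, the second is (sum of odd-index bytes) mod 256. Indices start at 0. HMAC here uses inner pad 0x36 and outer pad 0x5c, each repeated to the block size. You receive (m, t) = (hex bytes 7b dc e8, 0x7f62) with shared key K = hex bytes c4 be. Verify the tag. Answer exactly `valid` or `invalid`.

Key hex bytes c4 be is 2 bytes ≤ B = 4; zero-pad to 4 bytes: K' = c4 be 00 00.
K' ⊕ ipad = f2 88 36 36; K' ⊕ opad = 98 e2 5c 5c.
Inner hash: even-index sum = 651 mod 256 = 139; odd-index sum = 410 mod 256 = 154 → 8b 9a.
Outer hash (recomputed tag): even-index sum = 383 mod 256 = 127; odd-index sum = 472 mod 256 = 216 → 7f d8.
Recomputed tag = 7fd8; claimed = 7f62 → mismatch.

invalid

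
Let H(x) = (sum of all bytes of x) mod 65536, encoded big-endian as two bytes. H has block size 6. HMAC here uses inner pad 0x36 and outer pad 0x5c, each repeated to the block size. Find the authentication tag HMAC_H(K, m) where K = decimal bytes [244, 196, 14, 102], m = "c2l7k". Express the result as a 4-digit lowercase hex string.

Key decimal bytes [244, 196, 14, 102] = f4 c4 0e 66 is 4 bytes ≤ B = 6; zero-pad to 6 bytes: K' = f4 c4 0e 66 00 00.
K' ⊕ ipad = c2 f2 38 50 36 36.  K' ⊕ opad = a8 98 52 3a 5c 5c.
Inner input = (K'⊕ipad) ∥ m = c2 f2 38 50 36 36 ∥ 63 32 6c 37 6b.
Inner hash: sum = 194+242+56+80+54+54+99+50+108+55+107 = 1099 → 04 4b.
Outer input = (K'⊕opad) ∥ inner = a8 98 52 3a 5c 5c ∥ 04 4b.
Outer hash (tag): sum = 168+152+82+58+92+92+4+75 = 723 → 02 d3.

02d3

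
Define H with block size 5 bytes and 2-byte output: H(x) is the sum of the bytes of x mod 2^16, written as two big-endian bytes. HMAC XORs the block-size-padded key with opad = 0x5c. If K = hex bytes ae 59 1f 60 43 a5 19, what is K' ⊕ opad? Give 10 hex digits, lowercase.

5edb5c5c5c

Key hex bytes ae 59 1f 60 43 a5 19 is 7 bytes > B = 5, so hash it first: H(key) = 02 87, then zero-pad to 5 bytes: K' = 02 87 00 00 00.
XOR each byte with 0x5c: 02⊕5c=5e, 87⊕5c=db, 00⊕5c=5c, 00⊕5c=5c, 00⊕5c=5c.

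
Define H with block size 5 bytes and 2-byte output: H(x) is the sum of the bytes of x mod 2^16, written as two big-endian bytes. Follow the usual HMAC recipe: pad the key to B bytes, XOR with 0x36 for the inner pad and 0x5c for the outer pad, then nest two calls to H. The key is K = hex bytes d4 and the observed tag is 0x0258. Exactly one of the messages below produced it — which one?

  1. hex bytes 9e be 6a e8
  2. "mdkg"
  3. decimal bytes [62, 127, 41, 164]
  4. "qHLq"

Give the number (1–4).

2

Key hex bytes d4 is 1 byte ≤ B = 5; zero-pad to 5 bytes: K' = d4 00 00 00 00.
K' ⊕ ipad = e2 36 36 36 36; K' ⊕ opad = 88 5c 5c 5c 5c.
m1: inner = H(e2 36 36 36 36 9e be 6a e8) = 04 68; tag = H(88 5c 5c 5c 5c 04 68) = 0264
m2: inner = H(e2 36 36 36 36 6d 64 6b 67) = 03 5d; tag = H(88 5c 5c 5c 5c 03 5d) = 0258 ← matches
m3: inner = H(e2 36 36 36 36 3e 7f 29 a4) = 03 44; tag = H(88 5c 5c 5c 5c 03 44) = 023f
m4: inner = H(e2 36 36 36 36 71 48 4c 71) = 03 30; tag = H(88 5c 5c 5c 5c 03 30) = 022b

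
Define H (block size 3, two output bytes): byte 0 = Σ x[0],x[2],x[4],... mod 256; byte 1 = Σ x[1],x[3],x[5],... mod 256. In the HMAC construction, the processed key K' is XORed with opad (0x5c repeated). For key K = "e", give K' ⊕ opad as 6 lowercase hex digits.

Key "e" = 65 is 1 byte ≤ B = 3; zero-pad to 3 bytes: K' = 65 00 00.
XOR each byte with 0x5c: 65⊕5c=39, 00⊕5c=5c, 00⊕5c=5c.

395c5c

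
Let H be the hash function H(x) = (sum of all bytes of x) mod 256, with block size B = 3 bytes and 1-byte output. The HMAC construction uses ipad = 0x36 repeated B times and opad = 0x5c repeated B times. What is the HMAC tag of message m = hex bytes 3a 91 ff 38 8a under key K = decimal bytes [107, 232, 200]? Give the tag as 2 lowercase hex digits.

Key decimal bytes [107, 232, 200] = 6b e8 c8 is exactly B = 3 bytes: K' = 6b e8 c8.
K' ⊕ ipad = 5d de fe.  K' ⊕ opad = 37 b4 94.
Inner input = (K'⊕ipad) ∥ m = 5d de fe ∥ 3a 91 ff 38 8a.
Inner hash: sum = 93+222+254+58+145+255+56+138 = 1221; mod 256 = 197 → c5.
Outer input = (K'⊕opad) ∥ inner = 37 b4 94 ∥ c5.
Outer hash (tag): sum = 55+180+148+197 = 580; mod 256 = 68 → 44.

44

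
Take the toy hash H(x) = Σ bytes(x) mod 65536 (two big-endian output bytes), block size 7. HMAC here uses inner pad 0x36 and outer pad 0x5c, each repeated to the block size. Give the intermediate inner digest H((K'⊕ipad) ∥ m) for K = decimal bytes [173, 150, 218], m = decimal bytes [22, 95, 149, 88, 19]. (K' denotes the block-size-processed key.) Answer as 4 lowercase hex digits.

0474

Key decimal bytes [173, 150, 218] = ad 96 da is 3 bytes ≤ B = 7; zero-pad to 7 bytes: K' = ad 96 da 00 00 00 00.
K' ⊕ ipad = 9b a0 ec 36 36 36 36.
Inner input = 9b a0 ec 36 36 36 36 ∥ 16 5f 95 58 13.
Inner hash: sum = 155+160+236+54+54+54+54+22+95+149+88+19 = 1140 → 04 74.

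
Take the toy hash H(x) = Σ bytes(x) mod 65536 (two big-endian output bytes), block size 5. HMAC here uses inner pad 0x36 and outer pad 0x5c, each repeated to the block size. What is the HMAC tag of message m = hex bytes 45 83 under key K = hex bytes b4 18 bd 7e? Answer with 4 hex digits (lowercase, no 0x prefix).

Key hex bytes b4 18 bd 7e is 4 bytes ≤ B = 5; zero-pad to 5 bytes: K' = b4 18 bd 7e 00.
K' ⊕ ipad = 82 2e 8b 48 36.  K' ⊕ opad = e8 44 e1 22 5c.
Inner input = (K'⊕ipad) ∥ m = 82 2e 8b 48 36 ∥ 45 83.
Inner hash: sum = 130+46+139+72+54+69+131 = 641 → 02 81.
Outer input = (K'⊕opad) ∥ inner = e8 44 e1 22 5c ∥ 02 81.
Outer hash (tag): sum = 232+68+225+34+92+2+129 = 782 → 03 0e.

030e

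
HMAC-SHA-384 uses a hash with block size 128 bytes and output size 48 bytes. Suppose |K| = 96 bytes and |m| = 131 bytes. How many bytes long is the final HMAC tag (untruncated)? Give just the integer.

48

The tag is one SHA-384 digest: 48 bytes.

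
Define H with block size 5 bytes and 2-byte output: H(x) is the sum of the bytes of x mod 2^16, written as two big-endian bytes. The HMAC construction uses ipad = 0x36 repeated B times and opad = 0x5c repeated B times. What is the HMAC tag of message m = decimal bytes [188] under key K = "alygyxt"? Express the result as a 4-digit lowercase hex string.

Key "alygyxt" = 61 6c 79 67 79 78 74 is 7 bytes > B = 5, so hash it first: H(key) = 03 12, then zero-pad to 5 bytes: K' = 03 12 00 00 00.
K' ⊕ ipad = 35 24 36 36 36.  K' ⊕ opad = 5f 4e 5c 5c 5c.
Inner input = (K'⊕ipad) ∥ m = 35 24 36 36 36 ∥ bc.
Inner hash: sum = 53+36+54+54+54+188 = 439 → 01 b7.
Outer input = (K'⊕opad) ∥ inner = 5f 4e 5c 5c 5c ∥ 01 b7.
Outer hash (tag): sum = 95+78+92+92+92+1+183 = 633 → 02 79.

0279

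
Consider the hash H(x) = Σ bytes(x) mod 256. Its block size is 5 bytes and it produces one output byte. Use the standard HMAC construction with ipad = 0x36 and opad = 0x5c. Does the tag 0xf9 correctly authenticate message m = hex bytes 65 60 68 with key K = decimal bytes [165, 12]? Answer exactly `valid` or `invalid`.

Key decimal bytes [165, 12] = a5 0c is 2 bytes ≤ B = 5; zero-pad to 5 bytes: K' = a5 0c 00 00 00.
K' ⊕ ipad = 93 3a 36 36 36; K' ⊕ opad = f9 50 5c 5c 5c.
Inner hash: sum = 147+58+54+54+54+101+96+104 = 668; mod 256 = 156 → 9c.
Outer hash (recomputed tag): sum = 249+80+92+92+92+156 = 761; mod 256 = 249 → f9.
Recomputed tag = f9; claimed = f9 → match.

valid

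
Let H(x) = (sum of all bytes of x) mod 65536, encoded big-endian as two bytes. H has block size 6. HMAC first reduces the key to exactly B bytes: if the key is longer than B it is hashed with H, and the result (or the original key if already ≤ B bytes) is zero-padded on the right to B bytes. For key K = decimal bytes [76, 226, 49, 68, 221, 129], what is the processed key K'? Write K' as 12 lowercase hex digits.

Key decimal bytes [76, 226, 49, 68, 221, 129] = 4c e2 31 44 dd 81 is exactly B = 6 bytes: K' = 4c e2 31 44 dd 81.

4ce23144dd81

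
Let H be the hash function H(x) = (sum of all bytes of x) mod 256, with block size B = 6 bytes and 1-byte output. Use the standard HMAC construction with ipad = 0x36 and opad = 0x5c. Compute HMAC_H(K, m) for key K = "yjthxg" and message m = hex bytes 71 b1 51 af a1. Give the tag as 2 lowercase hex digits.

c3

Key "yjthxg" = 79 6a 74 68 78 67 is exactly B = 6 bytes: K' = 79 6a 74 68 78 67.
K' ⊕ ipad = 4f 5c 42 5e 4e 51.  K' ⊕ opad = 25 36 28 34 24 3b.
Inner input = (K'⊕ipad) ∥ m = 4f 5c 42 5e 4e 51 ∥ 71 b1 51 af a1.
Inner hash: sum = 79+92+66+94+78+81+113+177+81+175+161 = 1197; mod 256 = 173 → ad.
Outer input = (K'⊕opad) ∥ inner = 25 36 28 34 24 3b ∥ ad.
Outer hash (tag): sum = 37+54+40+52+36+59+173 = 451; mod 256 = 195 → c3.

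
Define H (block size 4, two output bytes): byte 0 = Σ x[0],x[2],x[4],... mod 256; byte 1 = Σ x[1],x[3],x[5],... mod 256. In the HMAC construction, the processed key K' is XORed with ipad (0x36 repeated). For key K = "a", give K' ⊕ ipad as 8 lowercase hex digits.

57363636

Key "a" = 61 is 1 byte ≤ B = 4; zero-pad to 4 bytes: K' = 61 00 00 00.
XOR each byte with 0x36: 61⊕36=57, 00⊕36=36, 00⊕36=36, 00⊕36=36.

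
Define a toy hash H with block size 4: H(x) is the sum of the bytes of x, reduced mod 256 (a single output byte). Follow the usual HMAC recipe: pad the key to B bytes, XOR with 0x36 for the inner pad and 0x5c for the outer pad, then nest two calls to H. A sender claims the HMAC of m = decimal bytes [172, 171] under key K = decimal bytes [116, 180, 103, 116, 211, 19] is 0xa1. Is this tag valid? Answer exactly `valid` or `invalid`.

Key decimal bytes [116, 180, 103, 116, 211, 19] = 74 b4 67 74 d3 13 is 6 bytes > B = 4, so hash it first: H(key) = e9, then zero-pad to 4 bytes: K' = e9 00 00 00.
K' ⊕ ipad = df 36 36 36; K' ⊕ opad = b5 5c 5c 5c.
Inner hash: sum = 223+54+54+54+172+171 = 728; mod 256 = 216 → d8.
Outer hash (recomputed tag): sum = 181+92+92+92+216 = 673; mod 256 = 161 → a1.
Recomputed tag = a1; claimed = a1 → match.

valid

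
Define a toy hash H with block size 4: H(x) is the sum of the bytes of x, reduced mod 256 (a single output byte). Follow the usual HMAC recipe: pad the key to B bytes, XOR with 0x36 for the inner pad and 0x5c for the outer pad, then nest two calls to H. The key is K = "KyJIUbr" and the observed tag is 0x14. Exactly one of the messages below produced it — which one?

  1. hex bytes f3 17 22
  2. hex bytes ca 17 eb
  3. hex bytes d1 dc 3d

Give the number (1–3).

2

Key "KyJIUbr" = 4b 79 4a 49 55 62 72 is 7 bytes > B = 4, so hash it first: H(key) = 80, then zero-pad to 4 bytes: K' = 80 00 00 00.
K' ⊕ ipad = b6 36 36 36; K' ⊕ opad = dc 5c 5c 5c.
m1: inner = H(b6 36 36 36 f3 17 22) = 84; tag = H(dc 5c 5c 5c 84) = 74
m2: inner = H(b6 36 36 36 ca 17 eb) = 24; tag = H(dc 5c 5c 5c 24) = 14 ← matches
m3: inner = H(b6 36 36 36 d1 dc 3d) = 42; tag = H(dc 5c 5c 5c 42) = 32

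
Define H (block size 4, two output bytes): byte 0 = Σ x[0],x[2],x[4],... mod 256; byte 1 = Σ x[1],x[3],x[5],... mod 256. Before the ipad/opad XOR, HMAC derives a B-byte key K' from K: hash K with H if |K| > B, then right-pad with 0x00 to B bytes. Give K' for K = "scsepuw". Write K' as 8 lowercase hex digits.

|K| = 7 > B = 4, so first hash the key.
H(K): even-index sum = 461 mod 256 = 205; odd-index sum = 317 mod 256 = 61 → cd 3d.
Zero-pad H(K) = cd 3d to 4 bytes: K' = cd 3d 00 00.

cd3d0000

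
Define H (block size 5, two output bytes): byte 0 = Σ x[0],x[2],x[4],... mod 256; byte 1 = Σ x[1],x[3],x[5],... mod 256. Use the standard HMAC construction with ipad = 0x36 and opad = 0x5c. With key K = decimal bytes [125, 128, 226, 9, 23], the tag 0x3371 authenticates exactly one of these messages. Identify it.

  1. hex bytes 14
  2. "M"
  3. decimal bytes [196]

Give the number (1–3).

1

Key decimal bytes [125, 128, 226, 9, 23] = 7d 80 e2 09 17 is exactly B = 5 bytes: K' = 7d 80 e2 09 17.
K' ⊕ ipad = 4b b6 d4 3f 21; K' ⊕ opad = 21 dc be 55 4b.
m1: inner = H(4b b6 d4 3f 21 14) = 40 09; tag = H(21 dc be 55 4b 40 09) = 3371 ← matches
m2: inner = H(4b b6 d4 3f 21 4d) = 40 42; tag = H(21 dc be 55 4b 40 42) = 6c71
m3: inner = H(4b b6 d4 3f 21 c4) = 40 b9; tag = H(21 dc be 55 4b 40 b9) = e371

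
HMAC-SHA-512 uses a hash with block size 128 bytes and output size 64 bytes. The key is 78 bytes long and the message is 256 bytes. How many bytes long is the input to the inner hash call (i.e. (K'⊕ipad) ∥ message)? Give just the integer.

Key is 78 ≤ 128 bytes, zero-padded: |K'| = 128.
Inner input = (K'⊕ipad) ∥ m → 128 + 256 = 384 bytes.

384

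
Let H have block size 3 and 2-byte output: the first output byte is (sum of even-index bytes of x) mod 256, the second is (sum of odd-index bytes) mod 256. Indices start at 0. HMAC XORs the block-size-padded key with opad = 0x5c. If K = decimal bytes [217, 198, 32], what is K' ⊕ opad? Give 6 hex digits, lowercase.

Key decimal bytes [217, 198, 32] = d9 c6 20 is exactly B = 3 bytes: K' = d9 c6 20.
XOR each byte with 0x5c: d9⊕5c=85, c6⊕5c=9a, 20⊕5c=7c.

859a7c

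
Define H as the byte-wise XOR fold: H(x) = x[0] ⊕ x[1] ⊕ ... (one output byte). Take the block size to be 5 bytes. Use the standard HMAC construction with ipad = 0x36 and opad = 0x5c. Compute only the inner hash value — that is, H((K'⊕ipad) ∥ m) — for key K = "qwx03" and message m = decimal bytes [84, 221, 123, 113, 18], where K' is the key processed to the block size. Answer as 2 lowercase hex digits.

da

Key "qwx03" = 71 77 78 30 33 is exactly B = 5 bytes: K' = 71 77 78 30 33.
K' ⊕ ipad = 47 41 4e 06 05.
Inner input = 47 41 4e 06 05 ∥ 54 dd 7b 71 12.
Inner hash: XOR 47⊕41⊕4e⊕06⊕05⊕54⊕dd⊕7b⊕71⊕12 = da.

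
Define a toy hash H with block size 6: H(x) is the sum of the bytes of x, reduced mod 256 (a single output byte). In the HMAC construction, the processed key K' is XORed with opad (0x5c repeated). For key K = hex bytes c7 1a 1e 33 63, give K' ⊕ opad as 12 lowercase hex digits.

Key hex bytes c7 1a 1e 33 63 is 5 bytes ≤ B = 6; zero-pad to 6 bytes: K' = c7 1a 1e 33 63 00.
XOR each byte with 0x5c: c7⊕5c=9b, 1a⊕5c=46, 1e⊕5c=42, 33⊕5c=6f, 63⊕5c=3f, 00⊕5c=5c.

9b46426f3f5c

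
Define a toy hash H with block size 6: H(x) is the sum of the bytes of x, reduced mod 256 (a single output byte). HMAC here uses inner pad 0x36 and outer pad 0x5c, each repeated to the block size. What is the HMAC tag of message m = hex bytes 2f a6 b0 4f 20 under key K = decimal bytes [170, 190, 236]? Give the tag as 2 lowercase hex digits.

30

Key decimal bytes [170, 190, 236] = aa be ec is 3 bytes ≤ B = 6; zero-pad to 6 bytes: K' = aa be ec 00 00 00.
K' ⊕ ipad = 9c 88 da 36 36 36.  K' ⊕ opad = f6 e2 b0 5c 5c 5c.
Inner input = (K'⊕ipad) ∥ m = 9c 88 da 36 36 36 ∥ 2f a6 b0 4f 20.
Inner hash: sum = 156+136+218+54+54+54+47+166+176+79+32 = 1172; mod 256 = 148 → 94.
Outer input = (K'⊕opad) ∥ inner = f6 e2 b0 5c 5c 5c ∥ 94.
Outer hash (tag): sum = 246+226+176+92+92+92+148 = 1072; mod 256 = 48 → 30.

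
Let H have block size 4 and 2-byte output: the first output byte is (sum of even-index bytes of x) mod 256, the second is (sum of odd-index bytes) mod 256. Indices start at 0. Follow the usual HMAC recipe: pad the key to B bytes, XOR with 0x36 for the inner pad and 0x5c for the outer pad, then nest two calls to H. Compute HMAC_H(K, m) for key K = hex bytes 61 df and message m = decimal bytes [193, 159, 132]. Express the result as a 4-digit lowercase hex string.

Key hex bytes 61 df is 2 bytes ≤ B = 4; zero-pad to 4 bytes: K' = 61 df 00 00.
K' ⊕ ipad = 57 e9 36 36.  K' ⊕ opad = 3d 83 5c 5c.
Inner input = (K'⊕ipad) ∥ m = 57 e9 36 36 ∥ c1 9f 84.
Inner hash: even-index sum = 466 mod 256 = 210; odd-index sum = 446 mod 256 = 190 → d2 be.
Outer input = (K'⊕opad) ∥ inner = 3d 83 5c 5c ∥ d2 be.
Outer hash (tag): even-index sum = 363 mod 256 = 107; odd-index sum = 413 mod 256 = 157 → 6b 9d.

6b9d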